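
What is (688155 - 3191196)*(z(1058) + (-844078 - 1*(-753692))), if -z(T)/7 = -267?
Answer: 221561680197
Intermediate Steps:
z(T) = 1869 (z(T) = -7*(-267) = 1869)
(688155 - 3191196)*(z(1058) + (-844078 - 1*(-753692))) = (688155 - 3191196)*(1869 + (-844078 - 1*(-753692))) = -2503041*(1869 + (-844078 + 753692)) = -2503041*(1869 - 90386) = -2503041*(-88517) = 221561680197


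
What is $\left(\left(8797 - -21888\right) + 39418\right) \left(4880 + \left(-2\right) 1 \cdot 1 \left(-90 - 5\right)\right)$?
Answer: $355422210$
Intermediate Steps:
$\left(\left(8797 - -21888\right) + 39418\right) \left(4880 + \left(-2\right) 1 \cdot 1 \left(-90 - 5\right)\right) = \left(\left(8797 + 21888\right) + 39418\right) \left(4880 + \left(-2\right) 1 \left(-95\right)\right) = \left(30685 + 39418\right) \left(4880 - -190\right) = 70103 \left(4880 + 190\right) = 70103 \cdot 5070 = 355422210$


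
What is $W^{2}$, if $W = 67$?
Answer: $4489$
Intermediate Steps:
$W^{2} = 67^{2} = 4489$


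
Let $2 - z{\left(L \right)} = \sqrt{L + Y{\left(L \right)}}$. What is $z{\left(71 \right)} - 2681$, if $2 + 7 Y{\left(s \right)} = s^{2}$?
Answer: $-2679 - \frac{4 \sqrt{2422}}{7} \approx -2707.1$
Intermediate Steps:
$Y{\left(s \right)} = - \frac{2}{7} + \frac{s^{2}}{7}$
$z{\left(L \right)} = 2 - \sqrt{- \frac{2}{7} + L + \frac{L^{2}}{7}}$ ($z{\left(L \right)} = 2 - \sqrt{L + \left(- \frac{2}{7} + \frac{L^{2}}{7}\right)} = 2 - \sqrt{- \frac{2}{7} + L + \frac{L^{2}}{7}}$)
$z{\left(71 \right)} - 2681 = \left(2 - \frac{\sqrt{-14 + 7 \cdot 71^{2} + 49 \cdot 71}}{7}\right) - 2681 = \left(2 - \frac{\sqrt{-14 + 7 \cdot 5041 + 3479}}{7}\right) - 2681 = \left(2 - \frac{\sqrt{-14 + 35287 + 3479}}{7}\right) - 2681 = \left(2 - \frac{\sqrt{38752}}{7}\right) - 2681 = \left(2 - \frac{4 \sqrt{2422}}{7}\right) - 2681 = -2679 - \frac{4 \sqrt{2422}}{7}$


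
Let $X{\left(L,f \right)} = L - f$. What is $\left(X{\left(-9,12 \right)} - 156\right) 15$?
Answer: $-2655$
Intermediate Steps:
$\left(X{\left(-9,12 \right)} - 156\right) 15 = \left(\left(-9 - 12\right) - 156\right) 15 = \left(-21 - 156\right) 15 = \left(-177\right) 15 = -2655$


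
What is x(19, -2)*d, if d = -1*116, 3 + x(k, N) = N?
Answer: 580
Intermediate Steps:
x(k, N) = -3 + N
d = -116
x(19, -2)*d = (-3 - 2)*(-116) = -5*(-116) = 580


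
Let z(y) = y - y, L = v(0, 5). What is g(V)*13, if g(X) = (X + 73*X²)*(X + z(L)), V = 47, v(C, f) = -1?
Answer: 98556744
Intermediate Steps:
L = -1
z(y) = 0
g(X) = X*(X + 73*X²) (g(X) = (X + 73*X²)*(X + 0) = (X + 73*X²)*X = X*(X + 73*X²))
g(V)*13 = (47²*(1 + 73*47))*13 = (2209*(1 + 3431))*13 = (2209*3432)*13 = 7581288*13 = 98556744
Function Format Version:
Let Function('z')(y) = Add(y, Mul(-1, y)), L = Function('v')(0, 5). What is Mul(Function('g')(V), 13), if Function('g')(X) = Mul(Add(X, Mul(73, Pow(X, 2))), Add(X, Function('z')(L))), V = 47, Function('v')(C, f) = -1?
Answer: 98556744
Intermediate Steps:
L = -1
Function('z')(y) = 0
Function('g')(X) = Mul(X, Add(X, Mul(73, Pow(X, 2)))) (Function('g')(X) = Mul(Add(X, Mul(73, Pow(X, 2))), Add(X, 0)) = Mul(Add(X, Mul(73, Pow(X, 2))), X) = Mul(X, Add(X, Mul(73, Pow(X, 2)))))
Mul(Function('g')(V), 13) = Mul(Mul(Pow(47, 2), Add(1, Mul(73, 47))), 13) = Mul(Mul(2209, Add(1, 3431)), 13) = Mul(Mul(2209, 3432), 13) = Mul(7581288, 13) = 98556744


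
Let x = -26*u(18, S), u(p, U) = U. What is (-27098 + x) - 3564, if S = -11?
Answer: -30376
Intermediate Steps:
x = 286 (x = -26*(-11) = 286)
(-27098 + x) - 3564 = (-27098 + 286) - 3564 = -26812 - 3564 = -30376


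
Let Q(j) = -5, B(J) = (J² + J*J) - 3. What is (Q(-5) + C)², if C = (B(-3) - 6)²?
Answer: 5776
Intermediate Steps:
B(J) = -3 + 2*J² (B(J) = (J² + J²) - 3 = 2*J² - 3 = -3 + 2*J²)
C = 81 (C = ((-3 + 2*(-3)²) - 6)² = ((-3 + 2*9) - 6)² = ((-3 + 18) - 6)² = (15 - 6)² = 9² = 81)
(Q(-5) + C)² = (-5 + 81)² = 76² = 5776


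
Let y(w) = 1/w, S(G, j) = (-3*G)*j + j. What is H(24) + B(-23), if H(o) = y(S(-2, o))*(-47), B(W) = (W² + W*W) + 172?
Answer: 206593/168 ≈ 1229.7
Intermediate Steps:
S(G, j) = j - 3*G*j (S(G, j) = -3*G*j + j = j - 3*G*j)
B(W) = 172 + 2*W² (B(W) = (W² + W²) + 172 = 2*W² + 172 = 172 + 2*W²)
H(o) = -47/(7*o) (H(o) = -47/(o*(1 - 3*(-2))) = -47/(o*(1 + 6)) = -47/(o*7) = -47/(7*o))
H(24) + B(-23) = -47/7/24 + (172 + 2*(-23)²) = -47/7*1/24 + (172 + 2*529) = -47/168 + (172 + 1058) = -47/168 + 1230 = 206593/168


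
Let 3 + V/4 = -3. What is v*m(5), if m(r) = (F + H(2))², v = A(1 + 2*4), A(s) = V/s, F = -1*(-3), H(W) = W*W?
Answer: -392/3 ≈ -130.67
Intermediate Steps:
H(W) = W²
V = -24 (V = -12 + 4*(-3) = -12 - 12 = -24)
F = 3
A(s) = -24/s
v = -8/3 (v = -24/(1 + 2*4) = -24/(1 + 8) = -24/9 = -24*⅑ = -8/3 ≈ -2.6667)
m(r) = 49 (m(r) = (3 + 2²)² = (3 + 4)² = 7² = 49)
v*m(5) = -8/3*49 = -392/3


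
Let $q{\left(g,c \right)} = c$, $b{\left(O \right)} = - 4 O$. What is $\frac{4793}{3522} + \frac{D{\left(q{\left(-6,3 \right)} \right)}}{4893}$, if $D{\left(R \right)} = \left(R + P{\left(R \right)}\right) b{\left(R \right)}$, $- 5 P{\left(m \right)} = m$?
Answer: $\frac{38917859}{28721910} \approx 1.355$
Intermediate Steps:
$P{\left(m \right)} = - \frac{m}{5}$
$D{\left(R \right)} = - \frac{16 R^{2}}{5}$ ($D{\left(R \right)} = \left(R - \frac{R}{5}\right) \left(- 4 R\right) = \frac{4 R}{5} \left(- 4 R\right) = - \frac{16 R^{2}}{5}$)
$\frac{4793}{3522} + \frac{D{\left(q{\left(-6,3 \right)} \right)}}{4893} = \frac{4793}{3522} + \frac{\left(- \frac{16}{5}\right) 3^{2}}{4893} = 4793 \cdot \frac{1}{3522} + \left(- \frac{16}{5}\right) 9 \cdot \frac{1}{4893} = \frac{4793}{3522} - \frac{48}{8155} = \frac{38917859}{28721910}$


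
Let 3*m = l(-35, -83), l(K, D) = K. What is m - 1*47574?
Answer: -142757/3 ≈ -47586.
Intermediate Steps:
m = -35/3 (m = (⅓)*(-35) = -35/3 ≈ -11.667)
m - 1*47574 = -35/3 - 1*47574 = -35/3 - 47574 = -142757/3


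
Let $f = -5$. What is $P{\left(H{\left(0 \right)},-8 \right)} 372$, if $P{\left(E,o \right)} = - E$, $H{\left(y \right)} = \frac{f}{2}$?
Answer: $930$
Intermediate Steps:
$H{\left(y \right)} = - \frac{5}{2}$
$P{\left(H{\left(0 \right)},-8 \right)} 372 = \left(-1\right) \left(- \frac{5}{2}\right) 372 = \frac{5}{2} \cdot 372 = 930$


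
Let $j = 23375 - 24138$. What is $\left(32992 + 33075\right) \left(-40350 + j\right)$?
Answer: $-2716212571$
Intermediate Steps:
$j = -763$ ($j = 23375 - 24138 = -763$)
$\left(32992 + 33075\right) \left(-40350 + j\right) = \left(32992 + 33075\right) \left(-40350 - 763\right) = 66067 \left(-41113\right) = -2716212571$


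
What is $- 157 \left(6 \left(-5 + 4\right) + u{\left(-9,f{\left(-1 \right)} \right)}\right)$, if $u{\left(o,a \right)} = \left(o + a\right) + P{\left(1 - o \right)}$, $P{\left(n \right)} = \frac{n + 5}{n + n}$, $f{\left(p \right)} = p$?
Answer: $\frac{9577}{4} \approx 2394.3$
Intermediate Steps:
$P{\left(n \right)} = \frac{5 + n}{2 n}$
$u{\left(o,a \right)} = a + o + \frac{6 - o}{2 \left(1 - o\right)}$ ($u{\left(o,a \right)} = \left(o + a\right) + \frac{5 - \left(-1 + o\right)}{2 \left(1 - o\right)} = \left(a + o\right) + \frac{6 - o}{2 \left(1 - o\right)} = a + o + \frac{6 - o}{2 \left(1 - o\right)}$)
$- 157 \left(6 \left(-5 + 4\right) + u{\left(-9,f{\left(-1 \right)} \right)}\right) = - 157 \left(6 \left(-5 + 4\right) + \frac{-3 + \frac{1}{2} \left(-9\right) + \left(-1 - 9\right) \left(-1 - 9\right)}{-1 - 9}\right) = - 157 \left(6 \left(-1\right) + \frac{-3 - \frac{9}{2} - -100}{-10}\right) = - 157 \left(-6 - \frac{-3 - \frac{9}{2} + 100}{10}\right) = - 157 \left(-6 - \frac{37}{4}\right) = \left(-157\right) \left(- \frac{61}{4}\right) = \frac{9577}{4}$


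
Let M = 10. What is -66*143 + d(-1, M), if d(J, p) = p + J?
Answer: -9429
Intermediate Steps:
d(J, p) = J + p
-66*143 + d(-1, M) = -66*143 + (-1 + 10) = -9438 + 9 = -9429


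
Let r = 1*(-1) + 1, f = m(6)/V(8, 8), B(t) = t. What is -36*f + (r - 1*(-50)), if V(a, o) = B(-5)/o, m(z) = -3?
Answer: -614/5 ≈ -122.80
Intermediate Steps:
V(a, o) = -5/o
f = 24/5 (f = -3/((-5/8)) = -3/((-5*⅛)) = -3/(-5/8) = -3*(-8/5) = 24/5 ≈ 4.8000)
r = 0 (r = -1 + 1 = 0)
-36*f + (r - 1*(-50)) = -36*24/5 + (0 - 1*(-50)) = -864/5 + (0 + 50) = -864/5 + 50 = -614/5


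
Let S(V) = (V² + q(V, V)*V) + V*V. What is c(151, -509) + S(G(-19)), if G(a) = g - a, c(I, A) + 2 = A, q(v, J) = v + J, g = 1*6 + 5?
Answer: 3089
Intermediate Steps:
g = 11 (g = 6 + 5 = 11)
q(v, J) = J + v
c(I, A) = -2 + A
G(a) = 11 - a
S(V) = 4*V² (S(V) = (V² + (V + V)*V) + V*V = (V² + (2*V)*V) + V² = (V² + 2*V²) + V² = 3*V² + V² = 4*V²)
c(151, -509) + S(G(-19)) = (-2 - 509) + 4*(11 - 1*(-19))² = -511 + 4*(11 + 19)² = -511 + 4*30² = -511 + 4*900 = -511 + 3600 = 3089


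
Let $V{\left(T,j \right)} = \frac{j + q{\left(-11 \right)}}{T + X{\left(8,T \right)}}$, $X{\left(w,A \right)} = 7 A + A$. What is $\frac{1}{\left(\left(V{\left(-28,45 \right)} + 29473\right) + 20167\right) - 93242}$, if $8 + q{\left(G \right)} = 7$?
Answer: $- \frac{63}{2746937} \approx -2.2935 \cdot 10^{-5}$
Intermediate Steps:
$q{\left(G \right)} = -1$ ($q{\left(G \right)} = -8 + 7 = -1$)
$X{\left(w,A \right)} = 8 A$
$V{\left(T,j \right)} = \frac{-1 + j}{9 T}$ ($V{\left(T,j \right)} = \frac{j - 1}{T + 8 T} = \frac{-1 + j}{9 T}$)
$\frac{1}{\left(\left(V{\left(-28,45 \right)} + 29473\right) + 20167\right) - 93242} = \frac{1}{\left(\left(\frac{-1 + 45}{9 \left(-28\right)} + 29473\right) + 20167\right) - 93242} = \frac{1}{\left(\left(\frac{1}{9} \left(- \frac{1}{28}\right) 44 + 29473\right) + 20167\right) - 93242} = \frac{1}{\left(\left(- \frac{11}{63} + 29473\right) + 20167\right) - 93242} = \frac{1}{\left(\frac{1856788}{63} + 20167\right) - 93242} = \frac{1}{\frac{3127309}{63} - 93242} = \frac{1}{- \frac{2746937}{63}} = - \frac{63}{2746937}$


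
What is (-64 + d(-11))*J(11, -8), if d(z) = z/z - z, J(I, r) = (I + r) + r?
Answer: 260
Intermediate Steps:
J(I, r) = I + 2*r
d(z) = 1 - z
(-64 + d(-11))*J(11, -8) = (-64 + (1 - 1*(-11)))*(11 + 2*(-8)) = (-64 + (1 + 11))*(11 - 16) = (-64 + 12)*(-5) = -52*(-5) = 260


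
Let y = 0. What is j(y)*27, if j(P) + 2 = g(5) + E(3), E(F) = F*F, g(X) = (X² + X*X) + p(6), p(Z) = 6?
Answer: 1701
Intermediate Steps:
g(X) = 6 + 2*X² (g(X) = (X² + X*X) + 6 = (X² + X²) + 6 = 2*X² + 6 = 6 + 2*X²)
E(F) = F²
j(P) = 63 (j(P) = -2 + ((6 + 2*5²) + 3²) = -2 + ((6 + 2*25) + 9) = -2 + ((6 + 50) + 9) = -2 + (56 + 9) = -2 + 65 = 63)
j(y)*27 = 63*27 = 1701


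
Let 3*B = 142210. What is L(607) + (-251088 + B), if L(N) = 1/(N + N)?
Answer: -741819553/3642 ≈ -2.0368e+5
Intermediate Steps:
B = 142210/3 (B = (1/3)*142210 = 142210/3 ≈ 47403.)
L(N) = 1/(2*N)
L(607) + (-251088 + B) = (1/2)/607 + (-251088 + 142210/3) = (1/2)*(1/607) - 611054/3 = 1/1214 - 611054/3 = -741819553/3642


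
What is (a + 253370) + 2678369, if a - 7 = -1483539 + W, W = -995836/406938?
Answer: 294664732165/203469 ≈ 1.4482e+6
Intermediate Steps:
W = -497918/203469 (W = -995836*1/406938 = -497918/203469 ≈ -2.4471)
a = -301853270426/203469 (a = 7 + (-1483539 - 497918/203469) = 7 - 301854694709/203469 = -301853270426/203469 ≈ -1.4835e+6)
(a + 253370) + 2678369 = (-301853270426/203469 + 253370) + 2678369 = -250300329896/203469 + 2678369 = 294664732165/203469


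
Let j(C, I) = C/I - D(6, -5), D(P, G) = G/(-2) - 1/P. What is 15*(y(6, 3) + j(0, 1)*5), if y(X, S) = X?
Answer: -85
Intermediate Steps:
D(P, G) = -1/P - G/2 (D(P, G) = G*(-½) - 1/P = -G/2 - 1/P = -1/P - G/2)
j(C, I) = -7/3 + C/I (j(C, I) = C/I - (-1/6 - ½*(-5)) = C/I - (-1*⅙ + 5/2) = C/I - (-⅙ + 5/2) = C/I - 1*7/3 = C/I - 7/3 = -7/3 + C/I)
15*(y(6, 3) + j(0, 1)*5) = 15*(6 + (-7/3 + 0/1)*5) = 15*(6 + (-7/3 + 0*1)*5) = 15*(6 + (-7/3 + 0)*5) = 15*(6 - 7/3*5) = 15*(6 - 35/3) = 15*(-17/3) = -85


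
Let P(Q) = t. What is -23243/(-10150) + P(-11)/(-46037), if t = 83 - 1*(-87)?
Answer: 1068312491/467275550 ≈ 2.2863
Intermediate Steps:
t = 170 (t = 83 + 87 = 170)
P(Q) = 170
-23243/(-10150) + P(-11)/(-46037) = -23243/(-10150) + 170/(-46037) = -23243*(-1/10150) + 170*(-1/46037) = 23243/10150 - 170/46037 = 1068312491/467275550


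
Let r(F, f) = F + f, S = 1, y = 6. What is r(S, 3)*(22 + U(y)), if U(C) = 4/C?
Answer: 272/3 ≈ 90.667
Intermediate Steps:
r(S, 3)*(22 + U(y)) = (1 + 3)*(22 + 4/6) = 4*(22 + 4*(⅙)) = 4*(22 + ⅔) = 4*(68/3) = 272/3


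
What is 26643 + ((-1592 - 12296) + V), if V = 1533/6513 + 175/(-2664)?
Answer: 73770085099/5783544 ≈ 12755.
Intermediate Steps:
V = 981379/5783544 (V = 1533*(1/6513) + 175*(-1/2664) = 511/2171 - 175/2664 = 981379/5783544 ≈ 0.16968)
26643 + ((-1592 - 12296) + V) = 26643 + ((-1592 - 12296) + 981379/5783544) = 26643 + (-13888 + 981379/5783544) = 26643 - 80320877693/5783544 = 73770085099/5783544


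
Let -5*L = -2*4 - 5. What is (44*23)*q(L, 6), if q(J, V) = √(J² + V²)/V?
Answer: 506*√1069/15 ≈ 1102.9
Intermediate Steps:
L = 13/5 (L = -(-2*4 - 5)/5 = -(-8 - 5)/5 = -⅕*(-13) = 13/5 ≈ 2.6000)
q(J, V) = √(J² + V²)/V
(44*23)*q(L, 6) = (44*23)*(√((13/5)² + 6²)/6) = 1012*(√(169/25 + 36)/6) = 1012*(√(1069/25)/6) = 1012*((√1069/5)/6) = 1012*(√1069/30) = 506*√1069/15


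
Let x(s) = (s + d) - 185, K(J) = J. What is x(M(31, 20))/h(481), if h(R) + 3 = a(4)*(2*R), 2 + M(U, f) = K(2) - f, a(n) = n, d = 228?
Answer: 23/3845 ≈ 0.0059818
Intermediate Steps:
M(U, f) = -f (M(U, f) = -2 + (2 - f) = -f)
h(R) = -3 + 8*R (h(R) = -3 + 4*(2*R) = -3 + 8*R)
x(s) = 43 + s (x(s) = (s + 228) - 185 = (228 + s) - 185 = 43 + s)
x(M(31, 20))/h(481) = (43 - 1*20)/(-3 + 8*481) = (43 - 20)/(-3 + 3848) = 23/3845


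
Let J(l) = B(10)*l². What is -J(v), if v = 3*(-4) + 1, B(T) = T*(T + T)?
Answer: -24200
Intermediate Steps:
B(T) = 2*T² (B(T) = T*(2*T) = 2*T²)
v = -11 (v = -12 + 1 = -11)
J(l) = 200*l² (J(l) = (2*10²)*l² = (2*100)*l² = 200*l²)
-J(v) = -200*(-11)² = -200*121 = -1*24200 = -24200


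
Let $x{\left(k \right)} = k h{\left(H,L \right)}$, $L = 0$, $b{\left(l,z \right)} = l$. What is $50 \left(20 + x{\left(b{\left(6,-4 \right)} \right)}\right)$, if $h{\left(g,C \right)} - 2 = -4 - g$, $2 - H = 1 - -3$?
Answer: $1000$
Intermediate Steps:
$H = -2$ ($H = 2 - \left(1 - -3\right) = 2 - \left(1 + 3\right) = 2 - 4 = -2$)
$h{\left(g,C \right)} = -2 - g$ ($h{\left(g,C \right)} = 2 - \left(4 + g\right) = -2 - g$)
$x{\left(k \right)} = 0$ ($x{\left(k \right)} = k \left(-2 - -2\right) = k \left(-2 + 2\right) = k 0 = 0$)
$50 \left(20 + x{\left(b{\left(6,-4 \right)} \right)}\right) = 50 \left(20 + 0\right) = 50 \cdot 20 = 1000$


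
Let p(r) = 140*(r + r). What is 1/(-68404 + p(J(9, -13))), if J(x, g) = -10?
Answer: -1/71204 ≈ -1.4044e-5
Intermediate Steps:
p(r) = 280*r (p(r) = 140*(2*r) = 280*r)
1/(-68404 + p(J(9, -13))) = 1/(-68404 + 280*(-10)) = 1/(-68404 - 2800) = 1/(-71204) = -1/71204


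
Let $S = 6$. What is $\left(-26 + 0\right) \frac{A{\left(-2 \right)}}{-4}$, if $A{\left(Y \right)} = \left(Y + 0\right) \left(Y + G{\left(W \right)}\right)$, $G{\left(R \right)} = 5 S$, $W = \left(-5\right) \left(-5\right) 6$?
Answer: $-364$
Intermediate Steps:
$W = 150$ ($W = 25 \cdot 6 = 150$)
$G{\left(R \right)} = 30$ ($G{\left(R \right)} = 5 \cdot 6 = 30$)
$A{\left(Y \right)} = Y \left(30 + Y\right)$ ($A{\left(Y \right)} = \left(Y + 0\right) \left(Y + 30\right) = Y \left(30 + Y\right)$)
$\left(-26 + 0\right) \frac{A{\left(-2 \right)}}{-4} = \left(-26 + 0\right) \frac{\left(-2\right) \left(30 - 2\right)}{-4} = - 26 \left(-2\right) 28 \left(- \frac{1}{4}\right) = - 26 \left(\left(-56\right) \left(- \frac{1}{4}\right)\right) = \left(-26\right) 14 = -364$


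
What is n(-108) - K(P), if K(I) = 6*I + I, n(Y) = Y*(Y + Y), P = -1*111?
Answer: 24105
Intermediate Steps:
P = -111
n(Y) = 2*Y**2 (n(Y) = Y*(2*Y) = 2*Y**2)
K(I) = 7*I
n(-108) - K(P) = 2*(-108)**2 - 7*(-111) = 2*11664 - 1*(-777) = 23328 + 777 = 24105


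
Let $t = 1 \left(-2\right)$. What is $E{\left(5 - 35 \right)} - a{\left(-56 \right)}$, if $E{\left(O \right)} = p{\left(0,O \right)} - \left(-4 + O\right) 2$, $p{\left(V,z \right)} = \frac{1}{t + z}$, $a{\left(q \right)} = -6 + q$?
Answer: $\frac{4159}{32} \approx 129.97$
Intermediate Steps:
$t = -2$
$p{\left(V,z \right)} = \frac{1}{-2 + z}$
$E{\left(O \right)} = 8 + \frac{1}{-2 + O} - 2 O$ ($E{\left(O \right)} = \frac{1}{-2 + O} - \left(-4 + O\right) 2 = \frac{1}{-2 + O} - \left(-8 + 2 O\right) = 8 + \frac{1}{-2 + O} - 2 O$)
$E{\left(5 - 35 \right)} - a{\left(-56 \right)} = \frac{1 + 2 \left(-2 + \left(5 - 35\right)\right) \left(4 - \left(5 - 35\right)\right)}{-2 + \left(5 - 35\right)} - \left(-6 - 56\right) = \frac{1 + 2 \left(-2 - 30\right) \left(4 - -30\right)}{-2 - 30} - -62 = \frac{1 + 2 \left(-32\right) \left(4 + 30\right)}{-32} + 62 = - \frac{1 + 2 \left(-32\right) 34}{32} + 62 = - \frac{1 - 2176}{32} + 62 = \left(- \frac{1}{32}\right) \left(-2175\right) + 62 = \frac{2175}{32} + 62 = \frac{4159}{32}$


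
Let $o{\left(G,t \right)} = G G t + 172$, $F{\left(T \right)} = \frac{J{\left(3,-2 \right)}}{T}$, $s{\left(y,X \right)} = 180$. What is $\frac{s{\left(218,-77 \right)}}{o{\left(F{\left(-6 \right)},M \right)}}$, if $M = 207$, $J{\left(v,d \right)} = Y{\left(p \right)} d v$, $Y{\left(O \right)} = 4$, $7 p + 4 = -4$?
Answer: $\frac{45}{871} \approx 0.051665$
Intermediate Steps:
$p = - \frac{8}{7}$ ($p = - \frac{4}{7} + \frac{1}{7} \left(-4\right) = - \frac{4}{7} - \frac{4}{7} = - \frac{8}{7} \approx -1.1429$)
$J{\left(v,d \right)} = 4 d v$
$F{\left(T \right)} = - \frac{24}{T}$ ($F{\left(T \right)} = \frac{4 \left(-2\right) 3}{T} = - \frac{24}{T}$)
$o{\left(G,t \right)} = 172 + t G^{2}$ ($o{\left(G,t \right)} = G^{2} t + 172 = t G^{2} + 172 = 172 + t G^{2}$)
$\frac{s{\left(218,-77 \right)}}{o{\left(F{\left(-6 \right)},M \right)}} = \frac{180}{172 + 207 \left(- \frac{24}{-6}\right)^{2}} = \frac{180}{172 + 207 \left(\left(-24\right) \left(- \frac{1}{6}\right)\right)^{2}} = \frac{180}{172 + 207 \cdot 4^{2}} = \frac{180}{172 + 207 \cdot 16} = \frac{180}{172 + 3312} = \frac{180}{3484} = 180 \cdot \frac{1}{3484} = \frac{45}{871}$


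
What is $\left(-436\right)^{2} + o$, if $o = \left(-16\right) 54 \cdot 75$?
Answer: $125296$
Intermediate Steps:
$o = -64800$ ($o = \left(-864\right) 75 = -64800$)
$\left(-436\right)^{2} + o = \left(-436\right)^{2} - 64800 = 190096 - 64800 = 125296$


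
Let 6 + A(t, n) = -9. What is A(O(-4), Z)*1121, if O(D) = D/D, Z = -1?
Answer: -16815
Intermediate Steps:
O(D) = 1
A(t, n) = -15 (A(t, n) = -6 - 9 = -15)
A(O(-4), Z)*1121 = -15*1121 = -16815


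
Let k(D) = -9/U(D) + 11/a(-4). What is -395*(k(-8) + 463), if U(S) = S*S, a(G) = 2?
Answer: -11840125/64 ≈ -1.8500e+5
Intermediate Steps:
U(S) = S**2
k(D) = 11/2 - 9/D**2 (k(D) = -9/D**2 + 11/2 = 11/2 - 9/D**2)
-395*(k(-8) + 463) = -395*((11/2 - 9/(-8)**2) + 463) = -395*((11/2 - 9*1/64) + 463) = -395*((11/2 - 9/64) + 463) = -395*(343/64 + 463) = -395*29975/64 = -11840125/64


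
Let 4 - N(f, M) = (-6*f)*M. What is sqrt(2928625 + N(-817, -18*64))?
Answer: sqrt(8575733) ≈ 2928.4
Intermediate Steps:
N(f, M) = 4 + 6*M*f (N(f, M) = 4 - (-6*f)*M = 4 - (-6)*M*f = 4 + 6*M*f)
sqrt(2928625 + N(-817, -18*64)) = sqrt(2928625 + (4 + 6*(-18*64)*(-817))) = sqrt(2928625 + (4 + 6*(-1152)*(-817))) = sqrt(2928625 + (4 + 5647104)) = sqrt(2928625 + 5647108) = sqrt(8575733)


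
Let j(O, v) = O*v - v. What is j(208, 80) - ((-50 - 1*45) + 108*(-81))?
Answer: 25403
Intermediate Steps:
j(O, v) = -v + O*v
j(208, 80) - ((-50 - 1*45) + 108*(-81)) = 80*(-1 + 208) - ((-50 - 1*45) + 108*(-81)) = 80*207 - ((-50 - 45) - 8748) = 16560 - (-95 - 8748) = 16560 - 1*(-8843) = 16560 + 8843 = 25403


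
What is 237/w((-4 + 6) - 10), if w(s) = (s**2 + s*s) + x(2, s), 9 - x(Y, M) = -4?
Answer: 79/47 ≈ 1.6809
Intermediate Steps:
x(Y, M) = 13 (x(Y, M) = 9 - 1*(-4) = 9 + 4 = 13)
w(s) = 13 + 2*s**2 (w(s) = (s**2 + s*s) + 13 = (s**2 + s**2) + 13 = 2*s**2 + 13 = 13 + 2*s**2)
237/w((-4 + 6) - 10) = 237/(13 + 2*((-4 + 6) - 10)**2) = 237/(13 + 2*(2 - 10)**2) = 237/(13 + 2*(-8)**2) = 237/(13 + 2*64) = 237/(13 + 128) = 237/141 = 237*(1/141) = 79/47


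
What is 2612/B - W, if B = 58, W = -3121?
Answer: 91815/29 ≈ 3166.0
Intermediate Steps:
2612/B - W = 2612/58 - 1*(-3121) = 2612*(1/58) + 3121 = 1306/29 + 3121 = 91815/29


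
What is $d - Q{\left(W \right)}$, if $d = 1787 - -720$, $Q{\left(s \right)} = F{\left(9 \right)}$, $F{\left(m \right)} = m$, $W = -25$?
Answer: $2498$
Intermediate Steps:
$Q{\left(s \right)} = 9$
$d = 2507$ ($d = 1787 + 720 = 2507$)
$d - Q{\left(W \right)} = 2507 - 9 = 2498$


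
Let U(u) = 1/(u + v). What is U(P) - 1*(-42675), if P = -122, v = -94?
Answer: 9217799/216 ≈ 42675.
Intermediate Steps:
U(u) = 1/(-94 + u) (U(u) = 1/(u - 94) = 1/(-94 + u))
U(P) - 1*(-42675) = 1/(-94 - 122) - 1*(-42675) = 1/(-216) + 42675 = -1/216 + 42675 = 9217799/216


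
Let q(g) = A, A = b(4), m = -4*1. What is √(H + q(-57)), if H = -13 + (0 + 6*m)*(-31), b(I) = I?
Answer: 7*√15 ≈ 27.111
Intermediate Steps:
m = -4
A = 4
q(g) = 4
H = 731 (H = -13 + (0 + 6*(-4))*(-31) = -13 + (0 - 24)*(-31) = -13 - 24*(-31) = -13 + 744 = 731)
√(H + q(-57)) = √(731 + 4) = √735 = 7*√15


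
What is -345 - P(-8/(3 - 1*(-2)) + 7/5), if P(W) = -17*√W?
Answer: -345 + 17*I*√5/5 ≈ -345.0 + 7.6026*I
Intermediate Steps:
-345 - P(-8/(3 - 1*(-2)) + 7/5) = -345 - (-17)*√(-8/(3 - 1*(-2)) + 7/5) = -345 - (-17)*√(-8/(3 + 2) + 7*(⅕)) = -345 - (-17)*√(-8/5 + 7/5) = -345 - (-17)*√(-⅕) = -345 - (-17)*I*√5/5 = -345 + 17*I*√5/5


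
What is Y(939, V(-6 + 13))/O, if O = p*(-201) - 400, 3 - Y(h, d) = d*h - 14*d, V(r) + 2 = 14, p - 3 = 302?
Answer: 11097/61705 ≈ 0.17984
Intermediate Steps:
p = 305 (p = 3 + 302 = 305)
V(r) = 12 (V(r) = -2 + 14 = 12)
Y(h, d) = 3 + 14*d - d*h (Y(h, d) = 3 - (d*h - 14*d) = 3 - (-14*d + d*h) = 3 + (14*d - d*h) = 3 + 14*d - d*h)
O = -61705 (O = 305*(-201) - 400 = -61305 - 400 = -61705)
Y(939, V(-6 + 13))/O = (3 + 14*12 - 1*12*939)/(-61705) = (3 + 168 - 11268)*(-1/61705) = -11097*(-1/61705) = 11097/61705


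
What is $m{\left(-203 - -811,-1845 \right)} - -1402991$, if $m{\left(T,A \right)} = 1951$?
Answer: $1404942$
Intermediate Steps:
$m{\left(-203 - -811,-1845 \right)} - -1402991 = 1951 - -1402991 = 1951 + 1402991 = 1404942$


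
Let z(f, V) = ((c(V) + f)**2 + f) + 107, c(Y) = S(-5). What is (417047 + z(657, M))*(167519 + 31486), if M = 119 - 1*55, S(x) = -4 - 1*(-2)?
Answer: 168524598180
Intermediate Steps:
S(x) = -2 (S(x) = -4 + 2 = -2)
c(Y) = -2
M = 64 (M = 119 - 55 = 64)
z(f, V) = 107 + f + (-2 + f)**2 (z(f, V) = ((-2 + f)**2 + f) + 107 = (f + (-2 + f)**2) + 107 = 107 + f + (-2 + f)**2)
(417047 + z(657, M))*(167519 + 31486) = (417047 + (107 + 657 + (-2 + 657)**2))*(167519 + 31486) = (417047 + (107 + 657 + 655**2))*199005 = (417047 + (107 + 657 + 429025))*199005 = (417047 + 429789)*199005 = 846836*199005 = 168524598180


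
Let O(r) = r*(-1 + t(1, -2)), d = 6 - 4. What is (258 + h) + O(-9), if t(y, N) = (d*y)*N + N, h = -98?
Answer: 223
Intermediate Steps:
d = 2
t(y, N) = N + 2*N*y (t(y, N) = (2*y)*N + N = 2*N*y + N = N + 2*N*y)
O(r) = -7*r (O(r) = r*(-1 - 2*(1 + 2*1)) = r*(-1 - 2*(1 + 2)) = r*(-1 - 2*3) = r*(-1 - 6) = r*(-7) = -7*r)
(258 + h) + O(-9) = (258 - 98) - 7*(-9) = 160 + 63 = 223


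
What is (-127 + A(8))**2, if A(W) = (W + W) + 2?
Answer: 11881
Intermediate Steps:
A(W) = 2 + 2*W (A(W) = 2*W + 2 = 2 + 2*W)
(-127 + A(8))**2 = (-127 + (2 + 2*8))**2 = (-127 + (2 + 16))**2 = (-127 + 18)**2 = (-109)**2 = 11881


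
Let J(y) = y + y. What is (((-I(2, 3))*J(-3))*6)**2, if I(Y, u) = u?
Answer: 11664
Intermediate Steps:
J(y) = 2*y
(((-I(2, 3))*J(-3))*6)**2 = (((-1*3)*(2*(-3)))*6)**2 = (-3*(-6)*6)**2 = (18*6)**2 = 108**2 = 11664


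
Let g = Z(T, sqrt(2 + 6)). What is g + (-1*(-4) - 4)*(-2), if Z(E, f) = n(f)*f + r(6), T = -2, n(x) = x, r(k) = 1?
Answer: 9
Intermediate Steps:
Z(E, f) = 1 + f**2 (Z(E, f) = f*f + 1 = f**2 + 1 = 1 + f**2)
g = 9 (g = 1 + (sqrt(2 + 6))**2 = 1 + (sqrt(8))**2 = 1 + (2*sqrt(2))**2 = 1 + 8 = 9)
g + (-1*(-4) - 4)*(-2) = 9 + (-1*(-4) - 4)*(-2) = 9 + (4 - 4)*(-2) = 9 + 0*(-2) = 9 + 0 = 9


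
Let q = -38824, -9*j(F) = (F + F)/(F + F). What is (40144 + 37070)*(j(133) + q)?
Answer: -8993294746/3 ≈ -2.9978e+9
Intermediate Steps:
j(F) = -⅑ (j(F) = -(F + F)/(9*(F + F)) = -2*F/(9*(2*F)) = -2*F*1/(2*F)/9 = -⅑*1 = -⅑)
(40144 + 37070)*(j(133) + q) = (40144 + 37070)*(-⅑ - 38824) = 77214*(-349417/9) = -8993294746/3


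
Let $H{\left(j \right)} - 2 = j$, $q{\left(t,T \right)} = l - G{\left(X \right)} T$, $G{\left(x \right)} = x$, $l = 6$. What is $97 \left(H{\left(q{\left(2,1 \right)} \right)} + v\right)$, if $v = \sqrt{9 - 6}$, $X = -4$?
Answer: $1164 + 97 \sqrt{3} \approx 1332.0$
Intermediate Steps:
$q{\left(t,T \right)} = 6 + 4 T$ ($q{\left(t,T \right)} = 6 - - 4 T = 6 + 4 T$)
$v = \sqrt{3} \approx 1.732$
$H{\left(j \right)} = 2 + j$
$97 \left(H{\left(q{\left(2,1 \right)} \right)} + v\right) = 97 \left(\left(2 + \left(6 + 4 \cdot 1\right)\right) + \sqrt{3}\right) = 97 \left(\left(2 + \left(6 + 4\right)\right) + \sqrt{3}\right) = 97 \left(\left(2 + 10\right) + \sqrt{3}\right) = 97 \left(12 + \sqrt{3}\right) = 1164 + 97 \sqrt{3}$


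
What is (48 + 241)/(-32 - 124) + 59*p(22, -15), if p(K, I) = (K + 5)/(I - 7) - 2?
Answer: -329921/1716 ≈ -192.26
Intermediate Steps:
p(K, I) = -2 + (5 + K)/(-7 + I) (p(K, I) = (5 + K)/(-7 + I) - 2 = -2 + (5 + K)/(-7 + I))
(48 + 241)/(-32 - 124) + 59*p(22, -15) = (48 + 241)/(-32 - 124) + 59*((19 + 22 - 2*(-15))/(-7 - 15)) = 289/(-156) + 59*((19 + 22 + 30)/(-22)) = 289*(-1/156) + 59*(-1/22*71) = -289/156 + 59*(-71/22) = -289/156 - 4189/22 = -329921/1716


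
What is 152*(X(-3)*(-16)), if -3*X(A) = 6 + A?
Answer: 2432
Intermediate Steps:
X(A) = -2 - A/3 (X(A) = -(6 + A)/3 = -2 - A/3)
152*(X(-3)*(-16)) = 152*((-2 - 1/3*(-3))*(-16)) = 152*((-2 + 1)*(-16)) = 152*(-1*(-16)) = 152*16 = 2432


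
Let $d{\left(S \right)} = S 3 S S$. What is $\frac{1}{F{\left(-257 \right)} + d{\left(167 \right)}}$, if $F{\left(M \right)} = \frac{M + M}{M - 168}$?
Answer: $\frac{425}{5938265839} \approx 7.157 \cdot 10^{-8}$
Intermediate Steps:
$F{\left(M \right)} = \frac{2 M}{-168 + M}$
$d{\left(S \right)} = 3 S^{3}$ ($d{\left(S \right)} = 3 S S S = 3 S^{2} S = 3 S^{3}$)
$\frac{1}{F{\left(-257 \right)} + d{\left(167 \right)}} = \frac{1}{2 \left(-257\right) \frac{1}{-168 - 257} + 3 \cdot 167^{3}} = \frac{1}{2 \left(-257\right) \frac{1}{-425} + 3 \cdot 4657463} = \frac{1}{2 \left(-257\right) \left(- \frac{1}{425}\right) + 13972389} = \frac{1}{\frac{514}{425} + 13972389} = \frac{1}{\frac{5938265839}{425}} = \frac{425}{5938265839}$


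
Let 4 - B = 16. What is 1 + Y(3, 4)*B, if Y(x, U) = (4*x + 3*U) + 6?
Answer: -359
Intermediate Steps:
B = -12 (B = 4 - 1*16 = 4 - 16 = -12)
Y(x, U) = 6 + 3*U + 4*x (Y(x, U) = (3*U + 4*x) + 6 = 6 + 3*U + 4*x)
1 + Y(3, 4)*B = 1 + (6 + 3*4 + 4*3)*(-12) = 1 + (6 + 12 + 12)*(-12) = 1 + 30*(-12) = 1 - 360 = -359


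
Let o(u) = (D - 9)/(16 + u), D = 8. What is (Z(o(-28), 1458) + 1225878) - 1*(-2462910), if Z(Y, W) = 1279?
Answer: 3690067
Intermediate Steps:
o(u) = -1/(16 + u) (o(u) = (8 - 9)/(16 + u) = -1/(16 + u))
(Z(o(-28), 1458) + 1225878) - 1*(-2462910) = (1279 + 1225878) - 1*(-2462910) = 1227157 + 2462910 = 3690067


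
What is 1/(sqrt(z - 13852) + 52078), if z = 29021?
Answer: 52078/2712102915 - sqrt(15169)/2712102915 ≈ 1.9157e-5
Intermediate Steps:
1/(sqrt(z - 13852) + 52078) = 1/(sqrt(29021 - 13852) + 52078) = 1/(sqrt(15169) + 52078) = 1/(52078 + sqrt(15169))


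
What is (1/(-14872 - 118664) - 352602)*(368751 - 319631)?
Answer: -72275568133055/4173 ≈ -1.7320e+10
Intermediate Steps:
(1/(-14872 - 118664) - 352602)*(368751 - 319631) = (1/(-133536) - 352602)*49120 = (-1/133536 - 352602)*49120 = -47085060673/133536*49120 = -72275568133055/4173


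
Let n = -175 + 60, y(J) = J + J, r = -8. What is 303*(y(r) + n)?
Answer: -39693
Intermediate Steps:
y(J) = 2*J
n = -115
303*(y(r) + n) = 303*(2*(-8) - 115) = 303*(-16 - 115) = 303*(-131) = -39693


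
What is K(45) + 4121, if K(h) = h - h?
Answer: 4121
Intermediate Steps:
K(h) = 0
K(45) + 4121 = 0 + 4121 = 4121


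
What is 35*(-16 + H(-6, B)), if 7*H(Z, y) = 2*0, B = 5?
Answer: -560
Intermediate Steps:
H(Z, y) = 0 (H(Z, y) = (2*0)/7 = (⅐)*0 = 0)
35*(-16 + H(-6, B)) = 35*(-16 + 0) = 35*(-16) = -560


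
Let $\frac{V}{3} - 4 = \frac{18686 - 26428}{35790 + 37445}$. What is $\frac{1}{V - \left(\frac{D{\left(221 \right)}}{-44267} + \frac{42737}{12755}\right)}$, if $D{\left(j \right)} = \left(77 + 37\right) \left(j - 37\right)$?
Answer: $\frac{1654014188699}{14565415680769} \approx 0.11356$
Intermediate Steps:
$D{\left(j \right)} = -4218 + 114 j$ ($D{\left(j \right)} = 114 \left(-37 + j\right) = -4218 + 114 j$)
$V = \frac{855594}{73235}$ ($V = 12 + 3 \frac{18686 - 26428}{35790 + 37445} = 12 + 3 \left(- \frac{7742}{73235}\right) = 12 - \frac{23226}{73235} = \frac{855594}{73235} \approx 11.683$)
$\frac{1}{V - \left(\frac{D{\left(221 \right)}}{-44267} + \frac{42737}{12755}\right)} = \frac{1}{\frac{855594}{73235} - \left(\frac{-4218 + 114 \cdot 221}{-44267} + \frac{42737}{12755}\right)} = \frac{1}{\frac{855594}{73235} - \left(\left(-4218 + 25194\right) \left(- \frac{1}{44267}\right) + 42737 \cdot \frac{1}{12755}\right)} = \frac{1}{\frac{855594}{73235} - \left(20976 \left(- \frac{1}{44267}\right) + \frac{42737}{12755}\right)} = \frac{1}{\frac{855594}{73235} - \left(- \frac{20976}{44267} + \frac{42737}{12755}\right)} = \frac{1}{\frac{855594}{73235} - \frac{1624289899}{564625585}} = \frac{1}{\frac{14565415680769}{1654014188699}} = \frac{1654014188699}{14565415680769}$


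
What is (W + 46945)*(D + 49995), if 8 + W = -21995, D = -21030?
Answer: 722445030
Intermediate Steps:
W = -22003 (W = -8 - 21995 = -22003)
(W + 46945)*(D + 49995) = (-22003 + 46945)*(-21030 + 49995) = 24942*28965 = 722445030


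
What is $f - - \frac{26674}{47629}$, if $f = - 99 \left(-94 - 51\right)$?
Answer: $\frac{683740969}{47629} \approx 14356.0$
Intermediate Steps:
$f = 14355$ ($f = \left(-99\right) \left(-145\right) = 14355$)
$f - - \frac{26674}{47629} = 14355 - - \frac{26674}{47629} = 14355 + \frac{26674}{47629} = \frac{683740969}{47629}$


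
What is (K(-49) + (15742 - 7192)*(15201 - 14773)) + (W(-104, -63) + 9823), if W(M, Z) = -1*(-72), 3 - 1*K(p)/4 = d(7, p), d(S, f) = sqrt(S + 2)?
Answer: 3669295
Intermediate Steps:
d(S, f) = sqrt(2 + S)
K(p) = 0 (K(p) = 12 - 4*sqrt(2 + 7) = 12 - 4*sqrt(9) = 12 - 4*3 = 12 - 12 = 0)
W(M, Z) = 72
(K(-49) + (15742 - 7192)*(15201 - 14773)) + (W(-104, -63) + 9823) = (0 + (15742 - 7192)*(15201 - 14773)) + (72 + 9823) = (0 + 8550*428) + 9895 = (0 + 3659400) + 9895 = 3659400 + 9895 = 3669295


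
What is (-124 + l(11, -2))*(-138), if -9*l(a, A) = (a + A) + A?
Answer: 51658/3 ≈ 17219.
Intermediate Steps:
l(a, A) = -2*A/9 - a/9 (l(a, A) = -((a + A) + A)/9 = -((A + a) + A)/9 = -(a + 2*A)/9 = -2*A/9 - a/9)
(-124 + l(11, -2))*(-138) = (-124 + (-2/9*(-2) - 1/9*11))*(-138) = (-124 + (4/9 - 11/9))*(-138) = (-124 - 7/9)*(-138) = -1123/9*(-138) = 51658/3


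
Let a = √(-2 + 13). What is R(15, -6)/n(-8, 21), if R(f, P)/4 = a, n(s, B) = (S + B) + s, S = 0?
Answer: 4*√11/13 ≈ 1.0205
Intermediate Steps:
n(s, B) = B + s (n(s, B) = (0 + B) + s = B + s)
a = √11 ≈ 3.3166
R(f, P) = 4*√11
R(15, -6)/n(-8, 21) = (4*√11)/(21 - 8) = (4*√11)/13 = (4*√11)*(1/13) = 4*√11/13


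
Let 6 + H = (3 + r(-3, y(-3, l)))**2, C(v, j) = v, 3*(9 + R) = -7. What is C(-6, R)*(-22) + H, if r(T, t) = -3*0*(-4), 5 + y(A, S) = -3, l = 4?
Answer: 135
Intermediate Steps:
R = -34/3 (R = -9 + (1/3)*(-7) = -9 - 7/3 = -34/3 ≈ -11.333)
y(A, S) = -8 (y(A, S) = -5 - 3 = -8)
r(T, t) = 0 (r(T, t) = 0*(-4) = 0)
H = 3 (H = -6 + (3 + 0)**2 = -6 + 3**2 = -6 + 9 = 3)
C(-6, R)*(-22) + H = -6*(-22) + 3 = 132 + 3 = 135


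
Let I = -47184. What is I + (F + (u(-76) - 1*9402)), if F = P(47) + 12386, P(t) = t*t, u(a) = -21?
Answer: -42012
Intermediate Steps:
P(t) = t²
F = 14595 (F = 47² + 12386 = 2209 + 12386 = 14595)
I + (F + (u(-76) - 1*9402)) = -47184 + (14595 + (-21 - 1*9402)) = -47184 + (14595 + (-21 - 9402)) = -47184 + (14595 - 9423) = -47184 + 5172 = -42012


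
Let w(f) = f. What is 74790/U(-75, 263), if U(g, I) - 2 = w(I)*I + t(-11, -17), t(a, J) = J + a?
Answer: 74790/69143 ≈ 1.0817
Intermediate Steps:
U(g, I) = -26 + I² (U(g, I) = 2 + (I*I + (-17 - 11)) = 2 + (I² - 28) = 2 + (-28 + I²) = -26 + I²)
74790/U(-75, 263) = 74790/(-26 + 263²) = 74790/(-26 + 69169) = 74790/69143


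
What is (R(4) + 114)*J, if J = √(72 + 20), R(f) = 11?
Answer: 250*√23 ≈ 1199.0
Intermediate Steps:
J = 2*√23 (J = √92 = 2*√23 ≈ 9.5917)
(R(4) + 114)*J = (11 + 114)*(2*√23) = 125*(2*√23) = 250*√23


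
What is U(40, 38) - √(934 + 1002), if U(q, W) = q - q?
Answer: -44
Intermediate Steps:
U(q, W) = 0
U(40, 38) - √(934 + 1002) = 0 - √(934 + 1002) = 0 - √1936 = 0 - 1*44 = 0 - 44 = -44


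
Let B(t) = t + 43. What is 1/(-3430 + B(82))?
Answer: -1/3305 ≈ -0.00030257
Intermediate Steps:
B(t) = 43 + t
1/(-3430 + B(82)) = 1/(-3430 + (43 + 82)) = 1/(-3430 + 125) = 1/(-3305) = -1/3305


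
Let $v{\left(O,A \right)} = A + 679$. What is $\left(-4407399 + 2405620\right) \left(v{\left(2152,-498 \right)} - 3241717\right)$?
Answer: $6488838692544$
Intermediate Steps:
$v{\left(O,A \right)} = 679 + A$
$\left(-4407399 + 2405620\right) \left(v{\left(2152,-498 \right)} - 3241717\right) = \left(-4407399 + 2405620\right) \left(\left(679 - 498\right) - 3241717\right) = - 2001779 \left(181 - 3241717\right) = \left(-2001779\right) \left(-3241536\right) = 6488838692544$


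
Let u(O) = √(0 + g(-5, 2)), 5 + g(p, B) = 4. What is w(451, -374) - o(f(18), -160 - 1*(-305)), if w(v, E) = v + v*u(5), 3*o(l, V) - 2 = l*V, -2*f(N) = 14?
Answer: 2366/3 + 451*I ≈ 788.67 + 451.0*I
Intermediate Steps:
g(p, B) = -1 (g(p, B) = -5 + 4 = -1)
u(O) = I (u(O) = √(0 - 1) = √(-1) = I)
f(N) = -7 (f(N) = -½*14 = -7)
o(l, V) = ⅔ + V*l/3 (o(l, V) = ⅔ + (l*V)/3 = ⅔ + (V*l)/3 = ⅔ + V*l/3)
w(v, E) = v + I*v (w(v, E) = v + v*I = v + I*v)
w(451, -374) - o(f(18), -160 - 1*(-305)) = 451*(1 + I) - (⅔ + (⅓)*(-160 - 1*(-305))*(-7)) = (451 + 451*I) - (⅔ + (⅓)*(-160 + 305)*(-7)) = (451 + 451*I) - (⅔ + (⅓)*145*(-7)) = (451 + 451*I) - (⅔ - 1015/3) = (451 + 451*I) - 1*(-1013/3) = (451 + 451*I) + 1013/3 = 2366/3 + 451*I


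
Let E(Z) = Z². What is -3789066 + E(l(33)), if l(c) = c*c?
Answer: -2603145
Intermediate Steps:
l(c) = c²
-3789066 + E(l(33)) = -3789066 + (33²)² = -3789066 + 1089² = -3789066 + 1185921 = -2603145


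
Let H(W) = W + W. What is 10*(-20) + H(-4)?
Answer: -208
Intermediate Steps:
H(W) = 2*W
10*(-20) + H(-4) = 10*(-20) + 2*(-4) = -200 - 8 = -208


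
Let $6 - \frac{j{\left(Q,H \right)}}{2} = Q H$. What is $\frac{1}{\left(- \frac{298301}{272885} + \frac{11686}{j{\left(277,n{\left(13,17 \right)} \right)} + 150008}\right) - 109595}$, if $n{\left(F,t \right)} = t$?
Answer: $- \frac{19184088385}{2102499542945621} \approx -9.1244 \cdot 10^{-6}$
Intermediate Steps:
$j{\left(Q,H \right)} = 12 - 2 H Q$ ($j{\left(Q,H \right)} = 12 - 2 Q H = 12 - 2 H Q$)
$\frac{1}{\left(- \frac{298301}{272885} + \frac{11686}{j{\left(277,n{\left(13,17 \right)} \right)} + 150008}\right) - 109595} = \frac{1}{\left(- \frac{298301}{272885} + \frac{11686}{\left(12 - 34 \cdot 277\right) + 150008}\right) - 109595} = \frac{1}{\left(\left(-298301\right) \frac{1}{272885} + \frac{11686}{\left(12 - 9418\right) + 150008}\right) - 109595} = \frac{1}{\left(- \frac{298301}{272885} + \frac{11686}{-9406 + 150008}\right) - 109595} = \frac{1}{\left(- \frac{298301}{272885} + \frac{11686}{140602}\right) - 109595} = \frac{1}{\left(- \frac{298301}{272885} + 11686 \cdot \frac{1}{140602}\right) - 109595} = \frac{1}{\left(- \frac{298301}{272885} + \frac{5843}{70301}\right) - 109595} = \frac{1}{- \frac{19376391546}{19184088385} - 109595} = \frac{1}{- \frac{2102499542945621}{19184088385}} = - \frac{19184088385}{2102499542945621}$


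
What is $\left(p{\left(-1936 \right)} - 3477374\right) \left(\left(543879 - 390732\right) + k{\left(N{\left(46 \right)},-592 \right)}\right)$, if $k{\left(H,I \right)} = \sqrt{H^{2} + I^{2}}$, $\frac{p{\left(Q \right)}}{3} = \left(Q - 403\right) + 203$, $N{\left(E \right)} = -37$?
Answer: $-533530761954 - 128899934 \sqrt{257} \approx -5.356 \cdot 10^{11}$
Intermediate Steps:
$p{\left(Q \right)} = -600 + 3 Q$ ($p{\left(Q \right)} = 3 \left(\left(Q - 403\right) + 203\right) = 3 \left(\left(-403 + Q\right) + 203\right) = 3 \left(-200 + Q\right) = -600 + 3 Q$)
$\left(p{\left(-1936 \right)} - 3477374\right) \left(\left(543879 - 390732\right) + k{\left(N{\left(46 \right)},-592 \right)}\right) = \left(\left(-600 + 3 \left(-1936\right)\right) - 3477374\right) \left(\left(543879 - 390732\right) + \sqrt{\left(-37\right)^{2} + \left(-592\right)^{2}}\right) = \left(\left(-600 - 5808\right) - 3477374\right) \left(\left(543879 - 390732\right) + \sqrt{1369 + 350464}\right) = \left(-6408 - 3477374\right) \left(153147 + \sqrt{351833}\right) = - 3483782 \left(153147 + 37 \sqrt{257}\right) = -533530761954 - 128899934 \sqrt{257}$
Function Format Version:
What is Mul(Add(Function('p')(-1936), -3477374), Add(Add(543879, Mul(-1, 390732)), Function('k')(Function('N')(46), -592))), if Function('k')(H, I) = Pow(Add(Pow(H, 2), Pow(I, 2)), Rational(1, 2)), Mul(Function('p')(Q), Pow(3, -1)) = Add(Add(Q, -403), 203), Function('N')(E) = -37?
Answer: Add(-533530761954, Mul(-128899934, Pow(257, Rational(1, 2)))) ≈ -5.3560e+11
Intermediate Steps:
Function('p')(Q) = Add(-600, Mul(3, Q)) (Function('p')(Q) = Mul(3, Add(Add(Q, -403), 203)) = Mul(3, Add(Add(-403, Q), 203)) = Mul(3, Add(-200, Q)) = Add(-600, Mul(3, Q)))
Mul(Add(Function('p')(-1936), -3477374), Add(Add(543879, Mul(-1, 390732)), Function('k')(Function('N')(46), -592))) = Mul(Add(Add(-600, Mul(3, -1936)), -3477374), Add(Add(543879, Mul(-1, 390732)), Pow(Add(Pow(-37, 2), Pow(-592, 2)), Rational(1, 2)))) = Mul(Add(Add(-600, -5808), -3477374), Add(Add(543879, -390732), Pow(Add(1369, 350464), Rational(1, 2)))) = Mul(Add(-6408, -3477374), Add(153147, Pow(351833, Rational(1, 2)))) = Mul(-3483782, Add(153147, Mul(37, Pow(257, Rational(1, 2))))) = Add(-533530761954, Mul(-128899934, Pow(257, Rational(1, 2))))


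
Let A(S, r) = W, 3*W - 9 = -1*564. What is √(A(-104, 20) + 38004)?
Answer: √37819 ≈ 194.47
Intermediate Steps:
W = -185 (W = 3 + (-1*564)/3 = 3 + (⅓)*(-564) = 3 - 188 = -185)
A(S, r) = -185
√(A(-104, 20) + 38004) = √(-185 + 38004) = √37819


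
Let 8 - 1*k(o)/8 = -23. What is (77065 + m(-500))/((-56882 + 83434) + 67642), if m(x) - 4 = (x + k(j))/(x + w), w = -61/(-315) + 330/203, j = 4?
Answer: 350734149809/428665684914 ≈ 0.81820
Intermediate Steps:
k(o) = 248 (k(o) = 64 - 8*(-23) = 64 + 184 = 248)
w = 16619/9135 (w = -61*(-1/315) + 330*(1/203) = 61/315 + 330/203 = 16619/9135 ≈ 1.8193)
m(x) = 4 + (248 + x)/(16619/9135 + x) (m(x) = 4 + (x + 248)/(x + 16619/9135) = 4 + (248 + x)/(16619/9135 + x))
(77065 + m(-500))/((-56882 + 83434) + 67642) = (77065 + (2331956 + 45675*(-500))/(16619 + 9135*(-500)))/((-56882 + 83434) + 67642) = (77065 + (2331956 - 22837500)/(16619 - 4567500))/(26552 + 67642) = (77065 - 20505544/(-4550881))/94194 = (77065 - 1/4550881*(-20505544))*(1/94194) = (77065 + 20505544/4550881)*(1/94194) = (350734149809/4550881)*(1/94194) = 350734149809/428665684914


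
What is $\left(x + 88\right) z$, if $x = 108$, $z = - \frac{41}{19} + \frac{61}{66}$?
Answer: $- \frac{151606}{627} \approx -241.8$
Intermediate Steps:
$z = - \frac{1547}{1254}$ ($z = \left(-41\right) \frac{1}{19} + 61 \cdot \frac{1}{66} = - \frac{41}{19} + \frac{61}{66} = - \frac{1547}{1254} \approx -1.2337$)
$\left(x + 88\right) z = \left(108 + 88\right) \left(- \frac{1547}{1254}\right) = 196 \left(- \frac{1547}{1254}\right) = - \frac{151606}{627}$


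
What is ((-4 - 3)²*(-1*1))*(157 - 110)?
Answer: -2303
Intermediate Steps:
((-4 - 3)²*(-1*1))*(157 - 110) = ((-7)²*(-1))*47 = (49*(-1))*47 = -49*47 = -2303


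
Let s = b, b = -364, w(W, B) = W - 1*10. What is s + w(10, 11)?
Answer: -364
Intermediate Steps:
w(W, B) = -10 + W (w(W, B) = W - 10 = -10 + W)
s = -364
s + w(10, 11) = -364 + (-10 + 10) = -364 + 0 = -364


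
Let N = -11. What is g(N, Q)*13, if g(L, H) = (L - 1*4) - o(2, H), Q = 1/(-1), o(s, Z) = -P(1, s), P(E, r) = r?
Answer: -169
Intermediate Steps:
o(s, Z) = -s
Q = -1
g(L, H) = -2 + L (g(L, H) = (L - 1*4) - (-1)*2 = (L - 4) - 1*(-2) = (-4 + L) + 2 = -2 + L)
g(N, Q)*13 = (-2 - 11)*13 = -13*13 = -169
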